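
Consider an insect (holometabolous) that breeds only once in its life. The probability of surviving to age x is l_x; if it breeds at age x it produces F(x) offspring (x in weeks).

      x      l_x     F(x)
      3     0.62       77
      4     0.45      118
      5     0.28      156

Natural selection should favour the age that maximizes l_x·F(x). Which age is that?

4

Expected offspring if breeding at age x = l_x × F(x):
  age 3: 0.62 × 77 = 47.740
  age 4: 0.45 × 118 = 53.100
  age 5: 0.28 × 156 = 43.680
Maximum at age 4 (53.100).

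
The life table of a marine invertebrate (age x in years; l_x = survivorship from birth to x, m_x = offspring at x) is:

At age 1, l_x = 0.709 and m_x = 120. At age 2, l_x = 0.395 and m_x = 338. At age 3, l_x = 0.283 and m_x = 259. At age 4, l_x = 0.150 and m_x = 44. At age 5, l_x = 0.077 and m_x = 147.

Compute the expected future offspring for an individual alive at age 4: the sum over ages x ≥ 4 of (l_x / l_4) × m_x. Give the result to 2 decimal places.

119.46

l_4 = 0.150. Conditional survival from age 4 to x is l_x / l_4.
  x=4: (0.150/0.150) × 44 = 44.0000
  x=5: (0.077/0.150) × 147 = 75.4600
Sum = 44.0000 + 75.4600 = 119.4600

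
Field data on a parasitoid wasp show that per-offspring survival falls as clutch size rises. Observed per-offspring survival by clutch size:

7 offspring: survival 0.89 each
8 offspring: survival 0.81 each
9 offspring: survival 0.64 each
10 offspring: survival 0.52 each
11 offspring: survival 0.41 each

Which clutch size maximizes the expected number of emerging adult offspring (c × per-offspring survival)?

Expected emerging adult offspring = c × s(c):
  c=7: 7 × 0.89 = 6.230
  c=8: 8 × 0.81 = 6.480
  c=9: 9 × 0.64 = 5.760
  c=10: 10 × 0.52 = 5.200
  c=11: 11 × 0.41 = 4.510
Maximum at c = 8 (6.480 emerging adult offspring).

8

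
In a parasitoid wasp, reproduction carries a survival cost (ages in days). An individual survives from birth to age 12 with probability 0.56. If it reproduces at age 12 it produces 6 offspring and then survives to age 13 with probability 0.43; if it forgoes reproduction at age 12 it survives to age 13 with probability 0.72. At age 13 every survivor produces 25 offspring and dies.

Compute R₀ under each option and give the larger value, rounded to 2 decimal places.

10.08

breed at age 12: R₀ = 0.56 × (6 + 0.43 × 25) = 0.56 × 16.7500 = 9.3800
delay to age 13: R₀ = 0.56 × (0.72 × 25) = 0.56 × 18.0000 = 10.0800
Higher: delay to age 13 (10.0800).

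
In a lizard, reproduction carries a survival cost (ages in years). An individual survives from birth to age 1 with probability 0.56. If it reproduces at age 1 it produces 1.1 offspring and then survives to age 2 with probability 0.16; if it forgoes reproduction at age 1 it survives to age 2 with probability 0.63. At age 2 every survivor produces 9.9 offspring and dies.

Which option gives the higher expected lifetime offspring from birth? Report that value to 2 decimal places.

3.49

breed at age 1: R₀ = 0.56 × (1.1 + 0.16 × 9.9) = 0.56 × 2.6840 = 1.5030
delay to age 2: R₀ = 0.56 × (0.63 × 9.9) = 0.56 × 6.2370 = 3.4927
Higher: delay to age 2 (3.4927).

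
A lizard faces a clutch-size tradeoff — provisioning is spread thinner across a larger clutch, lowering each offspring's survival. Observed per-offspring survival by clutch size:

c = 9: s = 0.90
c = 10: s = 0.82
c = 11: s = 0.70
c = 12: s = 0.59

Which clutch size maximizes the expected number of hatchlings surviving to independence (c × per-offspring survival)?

Expected hatchlings surviving to independence = c × s(c):
  c=9: 9 × 0.90 = 8.100
  c=10: 10 × 0.82 = 8.200
  c=11: 11 × 0.70 = 7.700
  c=12: 12 × 0.59 = 7.080
Maximum at c = 10 (8.200 hatchlings surviving to independence).

10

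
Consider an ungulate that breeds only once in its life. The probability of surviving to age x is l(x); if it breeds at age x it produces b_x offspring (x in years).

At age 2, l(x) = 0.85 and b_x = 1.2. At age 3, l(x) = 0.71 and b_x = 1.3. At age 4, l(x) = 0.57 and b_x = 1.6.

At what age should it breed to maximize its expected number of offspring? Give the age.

Expected offspring if breeding at age x = l(x) × b_x:
  age 2: 0.85 × 1.2 = 1.020
  age 3: 0.71 × 1.3 = 0.923
  age 4: 0.57 × 1.6 = 0.912
Maximum at age 2 (1.020).

2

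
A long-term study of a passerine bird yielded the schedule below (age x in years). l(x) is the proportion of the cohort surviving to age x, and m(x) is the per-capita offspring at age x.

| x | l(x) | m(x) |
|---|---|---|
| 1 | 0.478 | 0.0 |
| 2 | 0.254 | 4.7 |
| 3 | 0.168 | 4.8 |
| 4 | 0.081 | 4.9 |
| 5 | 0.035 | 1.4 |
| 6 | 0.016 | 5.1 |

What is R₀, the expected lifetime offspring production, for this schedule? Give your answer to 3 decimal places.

2.528

R₀ = Σ l(x) m(x):
  age 1: 0.478 × 0.0 = 0.0000
  age 2: 0.254 × 4.7 = 1.1938
  age 3: 0.168 × 4.8 = 0.8064
  age 4: 0.081 × 4.9 = 0.3969
  age 5: 0.035 × 1.4 = 0.0490
  age 6: 0.016 × 5.1 = 0.0816
R₀ = 0.0000 + 1.1938 + 0.8064 + 0.3969 + 0.0490 + 0.0816 = 2.5277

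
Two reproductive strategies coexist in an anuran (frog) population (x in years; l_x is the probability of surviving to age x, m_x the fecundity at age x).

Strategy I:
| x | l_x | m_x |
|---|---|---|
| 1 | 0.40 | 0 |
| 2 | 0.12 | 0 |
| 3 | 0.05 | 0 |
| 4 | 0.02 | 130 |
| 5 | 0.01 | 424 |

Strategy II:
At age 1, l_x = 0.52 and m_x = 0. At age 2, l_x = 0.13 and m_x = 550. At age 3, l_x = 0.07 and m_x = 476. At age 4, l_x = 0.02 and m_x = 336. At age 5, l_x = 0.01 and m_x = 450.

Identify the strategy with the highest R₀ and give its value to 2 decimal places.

116.04

Strategy I: R₀ = 0.40×0 + 0.12×0 + 0.05×0 + 0.02×130 + 0.01×424 = 6.8400
Strategy II: R₀ = 0.52×0 + 0.13×550 + 0.07×476 + 0.02×336 + 0.01×450 = 116.0400
Highest R₀: strategy II with 116.0400.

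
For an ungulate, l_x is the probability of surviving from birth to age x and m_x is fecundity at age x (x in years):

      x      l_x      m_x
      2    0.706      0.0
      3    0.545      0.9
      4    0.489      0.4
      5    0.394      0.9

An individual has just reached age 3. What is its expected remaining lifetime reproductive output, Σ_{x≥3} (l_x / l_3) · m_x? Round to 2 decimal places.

l_3 = 0.545. Conditional survival from age 3 to x is l_x / l_3.
  x=3: (0.545/0.545) × 0.9 = 0.9000
  x=4: (0.489/0.545) × 0.4 = 0.3589
  x=5: (0.394/0.545) × 0.9 = 0.6506
Sum = 0.9000 + 0.3589 + 0.6506 = 1.9095

1.91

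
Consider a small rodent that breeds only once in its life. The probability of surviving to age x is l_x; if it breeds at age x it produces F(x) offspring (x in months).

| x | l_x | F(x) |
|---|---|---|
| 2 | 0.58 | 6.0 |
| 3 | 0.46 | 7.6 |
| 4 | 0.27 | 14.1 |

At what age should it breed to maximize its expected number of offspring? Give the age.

Expected offspring if breeding at age x = l_x × F(x):
  age 2: 0.58 × 6.0 = 3.480
  age 3: 0.46 × 7.6 = 3.496
  age 4: 0.27 × 14.1 = 3.807
Maximum at age 4 (3.807).

4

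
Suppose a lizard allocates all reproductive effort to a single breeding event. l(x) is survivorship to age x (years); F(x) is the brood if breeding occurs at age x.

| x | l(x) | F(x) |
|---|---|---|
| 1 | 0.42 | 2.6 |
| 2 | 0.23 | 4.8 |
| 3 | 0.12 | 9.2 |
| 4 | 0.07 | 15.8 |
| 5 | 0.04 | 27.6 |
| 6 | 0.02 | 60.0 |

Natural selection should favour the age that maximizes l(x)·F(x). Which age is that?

Expected offspring if breeding at age x = l(x) × F(x):
  age 1: 0.42 × 2.6 = 1.092
  age 2: 0.23 × 4.8 = 1.104
  age 3: 0.12 × 9.2 = 1.104
  age 4: 0.07 × 15.8 = 1.106
  age 5: 0.04 × 27.6 = 1.104
  age 6: 0.02 × 60.0 = 1.200
Maximum at age 6 (1.200).

6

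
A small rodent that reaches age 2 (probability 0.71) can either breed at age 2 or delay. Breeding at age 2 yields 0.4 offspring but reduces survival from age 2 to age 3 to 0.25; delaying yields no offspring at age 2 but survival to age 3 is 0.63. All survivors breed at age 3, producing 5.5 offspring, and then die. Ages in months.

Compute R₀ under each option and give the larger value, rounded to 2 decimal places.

breed at age 2: R₀ = 0.71 × (0.4 + 0.25 × 5.5) = 0.71 × 1.7750 = 1.2602
delay to age 3: R₀ = 0.71 × (0.63 × 5.5) = 0.71 × 3.4650 = 2.4601
Higher: delay to age 3 (2.4601).

2.46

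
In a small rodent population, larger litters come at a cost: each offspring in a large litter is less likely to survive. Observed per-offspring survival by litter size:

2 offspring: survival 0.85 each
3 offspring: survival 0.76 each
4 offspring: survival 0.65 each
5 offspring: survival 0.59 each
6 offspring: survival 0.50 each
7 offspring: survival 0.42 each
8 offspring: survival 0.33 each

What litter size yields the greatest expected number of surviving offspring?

6

Expected surviving offspring = c × s(c):
  c=2: 2 × 0.85 = 1.700
  c=3: 3 × 0.76 = 2.280
  c=4: 4 × 0.65 = 2.600
  c=5: 5 × 0.59 = 2.950
  c=6: 6 × 0.50 = 3.000
  c=7: 7 × 0.42 = 2.940
  c=8: 8 × 0.33 = 2.640
Maximum at c = 6 (3.000 surviving offspring).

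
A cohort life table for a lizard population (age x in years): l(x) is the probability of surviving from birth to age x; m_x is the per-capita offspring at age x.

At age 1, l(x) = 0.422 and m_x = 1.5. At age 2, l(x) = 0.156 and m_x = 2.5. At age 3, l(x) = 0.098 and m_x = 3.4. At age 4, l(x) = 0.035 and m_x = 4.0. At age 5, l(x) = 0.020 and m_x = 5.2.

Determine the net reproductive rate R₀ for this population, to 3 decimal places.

R₀ = Σ l(x) m_x:
  age 1: 0.422 × 1.5 = 0.6330
  age 2: 0.156 × 2.5 = 0.3900
  age 3: 0.098 × 3.4 = 0.3332
  age 4: 0.035 × 4.0 = 0.1400
  age 5: 0.020 × 5.2 = 0.1040
R₀ = 0.6330 + 0.3900 + 0.3332 + 0.1400 + 0.1040 = 1.6002

1.600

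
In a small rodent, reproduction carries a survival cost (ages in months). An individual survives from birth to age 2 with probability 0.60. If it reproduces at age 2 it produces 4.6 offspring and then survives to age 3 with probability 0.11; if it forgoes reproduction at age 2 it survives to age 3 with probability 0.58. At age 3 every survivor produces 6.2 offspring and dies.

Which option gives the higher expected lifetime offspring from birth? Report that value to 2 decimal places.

3.17

breed at age 2: R₀ = 0.60 × (4.6 + 0.11 × 6.2) = 0.60 × 5.2820 = 3.1692
delay to age 3: R₀ = 0.60 × (0.58 × 6.2) = 0.60 × 3.5960 = 2.1576
Higher: breed at age 2 (3.1692).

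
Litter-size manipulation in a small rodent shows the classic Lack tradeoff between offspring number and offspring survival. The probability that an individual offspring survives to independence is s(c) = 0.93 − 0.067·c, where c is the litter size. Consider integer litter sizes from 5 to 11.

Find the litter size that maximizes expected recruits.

Expected recruits = c × s(c):
  c=5: 5 × 0.595 = 2.975
  c=6: 6 × 0.528 = 3.168
  c=7: 7 × 0.461 = 3.227
  c=8: 8 × 0.394 = 3.152
  c=9: 9 × 0.327 = 2.943
  c=10: 10 × 0.260 = 2.600
  c=11: 11 × 0.193 = 2.123
Maximum at c = 7 (3.227 recruits).

7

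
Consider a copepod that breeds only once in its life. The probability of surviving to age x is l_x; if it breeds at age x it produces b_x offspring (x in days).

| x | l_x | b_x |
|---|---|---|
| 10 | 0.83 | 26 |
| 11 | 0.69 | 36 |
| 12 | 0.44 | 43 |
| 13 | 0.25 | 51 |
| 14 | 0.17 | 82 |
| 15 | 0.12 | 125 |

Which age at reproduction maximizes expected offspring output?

11

Expected offspring if breeding at age x = l_x × b_x:
  age 10: 0.83 × 26 = 21.580
  age 11: 0.69 × 36 = 24.840
  age 12: 0.44 × 43 = 18.920
  age 13: 0.25 × 51 = 12.750
  age 14: 0.17 × 82 = 13.940
  age 15: 0.12 × 125 = 15.000
Maximum at age 11 (24.840).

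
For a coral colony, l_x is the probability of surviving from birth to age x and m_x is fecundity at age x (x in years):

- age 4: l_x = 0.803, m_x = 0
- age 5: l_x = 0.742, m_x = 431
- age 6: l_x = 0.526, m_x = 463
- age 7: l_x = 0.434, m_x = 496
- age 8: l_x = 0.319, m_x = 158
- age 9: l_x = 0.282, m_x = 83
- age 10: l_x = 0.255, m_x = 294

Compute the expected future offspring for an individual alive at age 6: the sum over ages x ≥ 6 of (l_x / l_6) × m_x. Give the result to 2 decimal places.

1155.10

l_6 = 0.526. Conditional survival from age 6 to x is l_x / l_6.
  x=6: (0.526/0.526) × 463 = 463.0000
  x=7: (0.434/0.526) × 496 = 409.2471
  x=8: (0.319/0.526) × 158 = 95.8213
  x=9: (0.282/0.526) × 83 = 44.4981
  x=10: (0.255/0.526) × 294 = 142.5285
Sum = 463.0000 + 409.2471 + 95.8213 + 44.4981 + 142.5285 = 1155.0951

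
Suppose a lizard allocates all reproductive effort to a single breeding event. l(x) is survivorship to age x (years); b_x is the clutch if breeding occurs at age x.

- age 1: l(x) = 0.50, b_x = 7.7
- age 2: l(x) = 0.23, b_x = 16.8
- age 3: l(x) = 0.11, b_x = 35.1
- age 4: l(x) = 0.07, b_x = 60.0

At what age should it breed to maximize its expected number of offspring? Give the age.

Expected offspring if breeding at age x = l(x) × b_x:
  age 1: 0.50 × 7.7 = 3.850
  age 2: 0.23 × 16.8 = 3.864
  age 3: 0.11 × 35.1 = 3.861
  age 4: 0.07 × 60.0 = 4.200
Maximum at age 4 (4.200).

4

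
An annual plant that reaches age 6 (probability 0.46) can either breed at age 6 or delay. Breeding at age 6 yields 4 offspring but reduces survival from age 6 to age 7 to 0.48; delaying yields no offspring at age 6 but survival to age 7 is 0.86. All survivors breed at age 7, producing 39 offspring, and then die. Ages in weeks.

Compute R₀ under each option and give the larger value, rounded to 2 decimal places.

15.43

breed at age 6: R₀ = 0.46 × (4 + 0.48 × 39) = 0.46 × 22.7200 = 10.4512
delay to age 7: R₀ = 0.46 × (0.86 × 39) = 0.46 × 33.5400 = 15.4284
Higher: delay to age 7 (15.4284).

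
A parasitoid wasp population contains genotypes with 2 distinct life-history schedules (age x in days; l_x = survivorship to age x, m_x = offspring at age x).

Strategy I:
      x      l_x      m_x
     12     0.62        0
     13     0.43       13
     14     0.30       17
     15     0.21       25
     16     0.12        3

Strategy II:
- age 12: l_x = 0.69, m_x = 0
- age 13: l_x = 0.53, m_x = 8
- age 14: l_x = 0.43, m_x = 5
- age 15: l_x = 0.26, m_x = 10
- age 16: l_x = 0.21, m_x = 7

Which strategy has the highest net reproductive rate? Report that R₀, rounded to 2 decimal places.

Strategy I: R₀ = 0.62×0 + 0.43×13 + 0.30×17 + 0.21×25 + 0.12×3 = 16.3000
Strategy II: R₀ = 0.69×0 + 0.53×8 + 0.43×5 + 0.26×10 + 0.21×7 = 10.4600
Highest R₀: strategy I with 16.3000.

16.30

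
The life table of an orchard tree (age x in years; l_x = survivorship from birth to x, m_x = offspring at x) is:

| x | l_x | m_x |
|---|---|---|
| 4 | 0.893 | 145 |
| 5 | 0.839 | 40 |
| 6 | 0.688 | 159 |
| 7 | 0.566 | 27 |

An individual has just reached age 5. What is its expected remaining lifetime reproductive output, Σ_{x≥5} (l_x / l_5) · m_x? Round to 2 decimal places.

l_5 = 0.839. Conditional survival from age 5 to x is l_x / l_5.
  x=5: (0.839/0.839) × 40 = 40.0000
  x=6: (0.688/0.839) × 159 = 130.3838
  x=7: (0.566/0.839) × 27 = 18.2145
Sum = 40.0000 + 130.3838 + 18.2145 = 188.5983

188.60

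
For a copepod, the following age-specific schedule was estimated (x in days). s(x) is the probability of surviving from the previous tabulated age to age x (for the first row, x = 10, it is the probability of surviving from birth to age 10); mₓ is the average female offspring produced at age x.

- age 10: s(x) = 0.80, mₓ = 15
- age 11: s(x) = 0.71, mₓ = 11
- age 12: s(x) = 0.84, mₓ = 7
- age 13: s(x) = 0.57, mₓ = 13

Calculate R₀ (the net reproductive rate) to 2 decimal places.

25.12

Survivorship from birth: l_x = s_10·s_11·…·s_x.
  l_10 = 0.80000
  l_11 = 0.56800
  l_12 = 0.47712
  l_13 = 0.27196
R₀ = Σ l_x mₓ:
  age 10: 0.80000 × 15 = 12.0000
  age 11: 0.56800 × 11 = 6.2480
  age 12: 0.47712 × 7 = 3.3398
  age 13: 0.27196 × 13 = 3.5355
R₀ = 12.0000 + 6.2480 + 3.3398 + 3.5355 = 25.1233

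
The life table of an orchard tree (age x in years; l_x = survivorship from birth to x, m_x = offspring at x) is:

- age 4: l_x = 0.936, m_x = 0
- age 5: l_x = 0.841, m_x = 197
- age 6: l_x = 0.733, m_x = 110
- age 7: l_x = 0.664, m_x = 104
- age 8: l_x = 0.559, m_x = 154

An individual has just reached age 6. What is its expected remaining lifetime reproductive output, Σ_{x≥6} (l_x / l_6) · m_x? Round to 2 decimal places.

321.65

l_6 = 0.733. Conditional survival from age 6 to x is l_x / l_6.
  x=6: (0.733/0.733) × 110 = 110.0000
  x=7: (0.664/0.733) × 104 = 94.2101
  x=8: (0.559/0.733) × 154 = 117.4434
Sum = 110.0000 + 94.2101 + 117.4434 = 321.6535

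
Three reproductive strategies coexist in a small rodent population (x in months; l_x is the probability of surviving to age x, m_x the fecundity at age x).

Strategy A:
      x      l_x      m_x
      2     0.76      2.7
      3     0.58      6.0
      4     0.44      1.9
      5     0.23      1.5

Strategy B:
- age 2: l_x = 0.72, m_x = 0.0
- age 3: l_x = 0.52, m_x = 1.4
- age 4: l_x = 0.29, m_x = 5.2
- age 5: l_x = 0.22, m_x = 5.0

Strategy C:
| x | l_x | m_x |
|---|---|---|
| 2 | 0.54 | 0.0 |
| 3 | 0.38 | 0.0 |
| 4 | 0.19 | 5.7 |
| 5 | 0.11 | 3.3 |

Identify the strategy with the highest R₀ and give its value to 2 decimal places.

Strategy A: R₀ = 0.76×2.7 + 0.58×6.0 + 0.44×1.9 + 0.23×1.5 = 6.7130
Strategy B: R₀ = 0.72×0.0 + 0.52×1.4 + 0.29×5.2 + 0.22×5.0 = 3.3360
Strategy C: R₀ = 0.54×0.0 + 0.38×0.0 + 0.19×5.7 + 0.11×3.3 = 1.4460
Highest R₀: strategy A with 6.7130.

6.71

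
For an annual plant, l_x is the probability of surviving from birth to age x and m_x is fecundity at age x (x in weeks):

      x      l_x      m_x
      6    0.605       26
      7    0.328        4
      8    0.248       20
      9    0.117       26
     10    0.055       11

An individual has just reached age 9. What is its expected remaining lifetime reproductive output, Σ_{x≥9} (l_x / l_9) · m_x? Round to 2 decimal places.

31.17

l_9 = 0.117. Conditional survival from age 9 to x is l_x / l_9.
  x=9: (0.117/0.117) × 26 = 26.0000
  x=10: (0.055/0.117) × 11 = 5.1709
Sum = 26.0000 + 5.1709 = 31.1709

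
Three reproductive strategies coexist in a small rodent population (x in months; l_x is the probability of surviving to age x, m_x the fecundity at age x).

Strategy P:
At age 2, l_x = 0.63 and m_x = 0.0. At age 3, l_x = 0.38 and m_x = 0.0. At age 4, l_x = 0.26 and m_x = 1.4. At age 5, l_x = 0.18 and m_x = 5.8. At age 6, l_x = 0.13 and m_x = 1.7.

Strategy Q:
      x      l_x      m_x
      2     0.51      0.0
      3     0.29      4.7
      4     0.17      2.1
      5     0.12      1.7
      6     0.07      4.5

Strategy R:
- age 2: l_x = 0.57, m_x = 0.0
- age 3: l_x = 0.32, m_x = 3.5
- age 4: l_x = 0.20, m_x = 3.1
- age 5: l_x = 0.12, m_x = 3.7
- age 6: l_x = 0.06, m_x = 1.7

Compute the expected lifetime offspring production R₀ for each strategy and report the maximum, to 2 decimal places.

Strategy P: R₀ = 0.63×0.0 + 0.38×0.0 + 0.26×1.4 + 0.18×5.8 + 0.13×1.7 = 1.6290
Strategy Q: R₀ = 0.51×0.0 + 0.29×4.7 + 0.17×2.1 + 0.12×1.7 + 0.07×4.5 = 2.2390
Strategy R: R₀ = 0.57×0.0 + 0.32×3.5 + 0.20×3.1 + 0.12×3.7 + 0.06×1.7 = 2.2860
Highest R₀: strategy R with 2.2860.

2.29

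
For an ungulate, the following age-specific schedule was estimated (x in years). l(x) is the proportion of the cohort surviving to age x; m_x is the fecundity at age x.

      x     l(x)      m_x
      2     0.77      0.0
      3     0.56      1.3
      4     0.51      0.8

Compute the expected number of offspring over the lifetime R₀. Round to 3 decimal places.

1.136

R₀ = Σ l(x) m_x:
  age 2: 0.77 × 0.0 = 0.0000
  age 3: 0.56 × 1.3 = 0.7280
  age 4: 0.51 × 0.8 = 0.4080
R₀ = 0.0000 + 0.7280 + 0.4080 = 1.1360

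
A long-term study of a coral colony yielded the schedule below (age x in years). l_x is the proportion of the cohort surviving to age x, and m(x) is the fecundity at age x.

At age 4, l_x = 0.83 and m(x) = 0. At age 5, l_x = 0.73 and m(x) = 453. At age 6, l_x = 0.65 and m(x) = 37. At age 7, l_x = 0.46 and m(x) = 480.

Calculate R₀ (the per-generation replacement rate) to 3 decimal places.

575.540

R₀ = Σ l_x m(x):
  age 4: 0.83 × 0 = 0.0000
  age 5: 0.73 × 453 = 330.6900
  age 6: 0.65 × 37 = 24.0500
  age 7: 0.46 × 480 = 220.8000
R₀ = 0.0000 + 330.6900 + 24.0500 + 220.8000 = 575.5400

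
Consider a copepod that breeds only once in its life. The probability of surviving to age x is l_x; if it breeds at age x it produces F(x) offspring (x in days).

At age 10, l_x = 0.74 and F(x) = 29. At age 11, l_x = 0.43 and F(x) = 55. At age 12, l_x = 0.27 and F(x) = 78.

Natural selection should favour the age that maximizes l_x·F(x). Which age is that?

11

Expected offspring if breeding at age x = l_x × F(x):
  age 10: 0.74 × 29 = 21.460
  age 11: 0.43 × 55 = 23.650
  age 12: 0.27 × 78 = 21.060
Maximum at age 11 (23.650).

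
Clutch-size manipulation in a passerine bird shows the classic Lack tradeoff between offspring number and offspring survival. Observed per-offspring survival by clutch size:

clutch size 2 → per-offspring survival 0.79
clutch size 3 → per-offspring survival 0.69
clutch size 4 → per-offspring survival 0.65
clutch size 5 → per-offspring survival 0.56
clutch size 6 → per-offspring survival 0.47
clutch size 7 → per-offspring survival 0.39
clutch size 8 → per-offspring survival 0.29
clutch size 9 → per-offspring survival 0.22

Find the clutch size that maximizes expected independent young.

6

Expected independent young = c × s(c):
  c=2: 2 × 0.79 = 1.580
  c=3: 3 × 0.69 = 2.070
  c=4: 4 × 0.65 = 2.600
  c=5: 5 × 0.56 = 2.800
  c=6: 6 × 0.47 = 2.820
  c=7: 7 × 0.39 = 2.730
  c=8: 8 × 0.29 = 2.320
  c=9: 9 × 0.22 = 1.980
Maximum at c = 6 (2.820 independent young).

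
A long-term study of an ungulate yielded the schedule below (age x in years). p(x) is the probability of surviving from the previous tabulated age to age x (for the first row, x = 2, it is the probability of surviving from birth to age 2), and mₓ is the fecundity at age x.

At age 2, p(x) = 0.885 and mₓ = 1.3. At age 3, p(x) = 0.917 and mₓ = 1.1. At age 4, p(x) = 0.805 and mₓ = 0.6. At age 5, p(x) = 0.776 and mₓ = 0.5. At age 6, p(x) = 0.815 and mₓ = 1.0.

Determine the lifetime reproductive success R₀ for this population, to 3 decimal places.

3.102

Survivorship from birth: l_x = p_2·p_3·…·p_x.
  l_2 = 0.88500
  l_3 = 0.81155
  l_4 = 0.65329
  l_5 = 0.50696
  l_6 = 0.41317
R₀ = Σ l_x mₓ:
  age 2: 0.88500 × 1.3 = 1.1505
  age 3: 0.81155 × 1.1 = 0.8927
  age 4: 0.65329 × 0.6 = 0.3920
  age 5: 0.50696 × 0.5 = 0.2535
  age 6: 0.41317 × 1.0 = 0.4132
R₀ = 1.1505 + 0.8927 + 0.3920 + 0.2535 + 0.4132 = 3.1018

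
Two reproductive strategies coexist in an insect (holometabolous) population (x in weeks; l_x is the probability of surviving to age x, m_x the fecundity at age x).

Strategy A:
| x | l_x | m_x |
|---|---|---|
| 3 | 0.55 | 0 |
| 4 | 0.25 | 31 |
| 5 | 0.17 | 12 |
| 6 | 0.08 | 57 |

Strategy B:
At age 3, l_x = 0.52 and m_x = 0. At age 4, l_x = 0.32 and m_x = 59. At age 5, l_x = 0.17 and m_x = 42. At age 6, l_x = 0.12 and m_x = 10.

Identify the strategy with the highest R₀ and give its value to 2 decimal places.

Strategy A: R₀ = 0.55×0 + 0.25×31 + 0.17×12 + 0.08×57 = 14.3500
Strategy B: R₀ = 0.52×0 + 0.32×59 + 0.17×42 + 0.12×10 = 27.2200
Highest R₀: strategy B with 27.2200.

27.22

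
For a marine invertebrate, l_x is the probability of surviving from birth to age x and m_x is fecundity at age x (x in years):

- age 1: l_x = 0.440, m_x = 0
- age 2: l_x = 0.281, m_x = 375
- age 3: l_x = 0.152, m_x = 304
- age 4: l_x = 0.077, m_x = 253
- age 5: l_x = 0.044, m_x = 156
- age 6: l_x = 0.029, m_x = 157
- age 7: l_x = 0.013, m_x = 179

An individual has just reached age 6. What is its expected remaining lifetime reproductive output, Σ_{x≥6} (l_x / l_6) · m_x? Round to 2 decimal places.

237.24

l_6 = 0.029. Conditional survival from age 6 to x is l_x / l_6.
  x=6: (0.029/0.029) × 157 = 157.0000
  x=7: (0.013/0.029) × 179 = 80.2414
Sum = 157.0000 + 80.2414 = 237.2414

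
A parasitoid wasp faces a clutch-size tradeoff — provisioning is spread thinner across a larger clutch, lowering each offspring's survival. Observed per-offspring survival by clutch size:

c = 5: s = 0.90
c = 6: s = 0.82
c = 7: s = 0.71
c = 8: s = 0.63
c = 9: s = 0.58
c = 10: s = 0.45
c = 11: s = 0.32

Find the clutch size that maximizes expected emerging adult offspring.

Expected emerging adult offspring = c × s(c):
  c=5: 5 × 0.90 = 4.500
  c=6: 6 × 0.82 = 4.920
  c=7: 7 × 0.71 = 4.970
  c=8: 8 × 0.63 = 5.040
  c=9: 9 × 0.58 = 5.220
  c=10: 10 × 0.45 = 4.500
  c=11: 11 × 0.32 = 3.520
Maximum at c = 9 (5.220 emerging adult offspring).

9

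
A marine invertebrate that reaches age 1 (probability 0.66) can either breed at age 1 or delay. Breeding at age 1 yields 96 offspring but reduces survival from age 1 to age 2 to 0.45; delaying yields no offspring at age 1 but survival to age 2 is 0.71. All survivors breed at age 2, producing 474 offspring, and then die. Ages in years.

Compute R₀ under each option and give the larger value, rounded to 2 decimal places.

222.12

breed at age 1: R₀ = 0.66 × (96 + 0.45 × 474) = 0.66 × 309.3000 = 204.1380
delay to age 2: R₀ = 0.66 × (0.71 × 474) = 0.66 × 336.5400 = 222.1164
Higher: delay to age 2 (222.1164).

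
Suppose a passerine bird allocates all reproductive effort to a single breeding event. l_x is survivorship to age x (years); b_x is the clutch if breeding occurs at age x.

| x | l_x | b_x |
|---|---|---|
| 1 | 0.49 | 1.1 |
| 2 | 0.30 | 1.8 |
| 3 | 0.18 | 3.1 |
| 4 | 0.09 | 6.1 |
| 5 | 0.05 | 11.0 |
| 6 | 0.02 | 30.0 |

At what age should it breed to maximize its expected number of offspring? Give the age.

Expected offspring if breeding at age x = l_x × b_x:
  age 1: 0.49 × 1.1 = 0.539
  age 2: 0.30 × 1.8 = 0.540
  age 3: 0.18 × 3.1 = 0.558
  age 4: 0.09 × 6.1 = 0.549
  age 5: 0.05 × 11.0 = 0.550
  age 6: 0.02 × 30.0 = 0.600
Maximum at age 6 (0.600).

6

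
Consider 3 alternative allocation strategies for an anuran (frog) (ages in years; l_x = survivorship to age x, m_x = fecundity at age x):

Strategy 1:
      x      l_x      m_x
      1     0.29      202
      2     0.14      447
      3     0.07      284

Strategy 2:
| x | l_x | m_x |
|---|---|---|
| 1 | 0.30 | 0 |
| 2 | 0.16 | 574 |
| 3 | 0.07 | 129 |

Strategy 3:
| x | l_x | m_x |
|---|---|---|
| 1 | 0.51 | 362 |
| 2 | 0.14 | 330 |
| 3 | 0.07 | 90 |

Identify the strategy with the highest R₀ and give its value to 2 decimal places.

237.12

Strategy 1: R₀ = 0.29×202 + 0.14×447 + 0.07×284 = 141.0400
Strategy 2: R₀ = 0.30×0 + 0.16×574 + 0.07×129 = 100.8700
Strategy 3: R₀ = 0.51×362 + 0.14×330 + 0.07×90 = 237.1200
Highest R₀: strategy 3 with 237.1200.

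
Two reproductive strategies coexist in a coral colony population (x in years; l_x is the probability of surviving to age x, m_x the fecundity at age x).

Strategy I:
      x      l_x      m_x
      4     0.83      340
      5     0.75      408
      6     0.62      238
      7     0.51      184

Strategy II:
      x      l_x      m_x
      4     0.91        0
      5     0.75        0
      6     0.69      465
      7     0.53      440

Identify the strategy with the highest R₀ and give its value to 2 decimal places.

Strategy I: R₀ = 0.83×340 + 0.75×408 + 0.62×238 + 0.51×184 = 829.6000
Strategy II: R₀ = 0.91×0 + 0.75×0 + 0.69×465 + 0.53×440 = 554.0500
Highest R₀: strategy I with 829.6000.

829.60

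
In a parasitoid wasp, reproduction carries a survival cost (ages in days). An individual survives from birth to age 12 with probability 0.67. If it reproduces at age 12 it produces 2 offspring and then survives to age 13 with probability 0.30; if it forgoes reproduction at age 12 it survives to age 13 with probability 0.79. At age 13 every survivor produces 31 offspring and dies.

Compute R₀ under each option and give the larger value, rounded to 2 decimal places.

16.41

breed at age 12: R₀ = 0.67 × (2 + 0.30 × 31) = 0.67 × 11.3000 = 7.5710
delay to age 13: R₀ = 0.67 × (0.79 × 31) = 0.67 × 24.4900 = 16.4083
Higher: delay to age 13 (16.4083).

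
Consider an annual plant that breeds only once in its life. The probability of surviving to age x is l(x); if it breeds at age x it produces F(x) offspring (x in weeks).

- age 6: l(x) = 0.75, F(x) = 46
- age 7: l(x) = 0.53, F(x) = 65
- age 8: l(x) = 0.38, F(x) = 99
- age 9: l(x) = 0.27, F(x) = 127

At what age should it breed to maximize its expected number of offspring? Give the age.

8

Expected offspring if breeding at age x = l(x) × F(x):
  age 6: 0.75 × 46 = 34.500
  age 7: 0.53 × 65 = 34.450
  age 8: 0.38 × 99 = 37.620
  age 9: 0.27 × 127 = 34.290
Maximum at age 8 (37.620).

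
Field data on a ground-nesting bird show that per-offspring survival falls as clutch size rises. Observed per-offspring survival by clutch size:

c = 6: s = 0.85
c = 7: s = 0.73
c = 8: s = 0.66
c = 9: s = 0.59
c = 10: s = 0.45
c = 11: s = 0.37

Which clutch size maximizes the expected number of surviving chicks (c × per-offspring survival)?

9

Expected surviving chicks = c × s(c):
  c=6: 6 × 0.85 = 5.100
  c=7: 7 × 0.73 = 5.110
  c=8: 8 × 0.66 = 5.280
  c=9: 9 × 0.59 = 5.310
  c=10: 10 × 0.45 = 4.500
  c=11: 11 × 0.37 = 4.070
Maximum at c = 9 (5.310 surviving chicks).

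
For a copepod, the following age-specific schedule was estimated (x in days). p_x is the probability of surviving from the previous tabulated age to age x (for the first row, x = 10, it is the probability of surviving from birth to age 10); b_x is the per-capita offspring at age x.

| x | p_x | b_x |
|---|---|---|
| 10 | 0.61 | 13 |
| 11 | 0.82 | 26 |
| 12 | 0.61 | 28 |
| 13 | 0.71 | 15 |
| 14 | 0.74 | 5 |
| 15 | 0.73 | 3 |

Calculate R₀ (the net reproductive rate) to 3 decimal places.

Survivorship from birth: l_x = p_10·p_11·…·p_x.
  l_10 = 0.61000
  l_11 = 0.50020
  l_12 = 0.30512
  l_13 = 0.21664
  l_14 = 0.16031
  l_15 = 0.11703
R₀ = Σ l_x b_x:
  age 10: 0.61000 × 13 = 7.9300
  age 11: 0.50020 × 26 = 13.0052
  age 12: 0.30512 × 28 = 8.5434
  age 13: 0.21664 × 15 = 3.2496
  age 14: 0.16031 × 5 = 0.8015
  age 15: 0.11703 × 3 = 0.3511
R₀ = 7.9300 + 13.0052 + 8.5434 + 3.2496 + 0.8015 + 0.3511 = 33.8808

33.881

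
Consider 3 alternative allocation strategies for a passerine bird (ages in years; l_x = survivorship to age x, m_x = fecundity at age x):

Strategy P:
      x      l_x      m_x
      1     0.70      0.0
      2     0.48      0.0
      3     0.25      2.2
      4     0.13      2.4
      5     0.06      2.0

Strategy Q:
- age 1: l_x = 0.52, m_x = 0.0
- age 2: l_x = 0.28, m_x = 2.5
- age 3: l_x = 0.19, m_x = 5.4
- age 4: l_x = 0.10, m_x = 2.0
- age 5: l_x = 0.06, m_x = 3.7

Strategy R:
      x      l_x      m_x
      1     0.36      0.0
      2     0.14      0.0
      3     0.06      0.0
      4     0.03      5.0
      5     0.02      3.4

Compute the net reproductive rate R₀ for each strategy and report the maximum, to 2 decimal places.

2.15

Strategy P: R₀ = 0.70×0.0 + 0.48×0.0 + 0.25×2.2 + 0.13×2.4 + 0.06×2.0 = 0.9820
Strategy Q: R₀ = 0.52×0.0 + 0.28×2.5 + 0.19×5.4 + 0.10×2.0 + 0.06×3.7 = 2.1480
Strategy R: R₀ = 0.36×0.0 + 0.14×0.0 + 0.06×0.0 + 0.03×5.0 + 0.02×3.4 = 0.2180
Highest R₀: strategy Q with 2.1480.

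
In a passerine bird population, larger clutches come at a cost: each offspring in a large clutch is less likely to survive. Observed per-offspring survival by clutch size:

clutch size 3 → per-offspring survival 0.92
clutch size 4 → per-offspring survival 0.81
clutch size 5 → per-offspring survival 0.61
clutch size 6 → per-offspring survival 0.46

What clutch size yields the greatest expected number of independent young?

Expected independent young = c × s(c):
  c=3: 3 × 0.92 = 2.760
  c=4: 4 × 0.81 = 3.240
  c=5: 5 × 0.61 = 3.050
  c=6: 6 × 0.46 = 2.760
Maximum at c = 4 (3.240 independent young).

4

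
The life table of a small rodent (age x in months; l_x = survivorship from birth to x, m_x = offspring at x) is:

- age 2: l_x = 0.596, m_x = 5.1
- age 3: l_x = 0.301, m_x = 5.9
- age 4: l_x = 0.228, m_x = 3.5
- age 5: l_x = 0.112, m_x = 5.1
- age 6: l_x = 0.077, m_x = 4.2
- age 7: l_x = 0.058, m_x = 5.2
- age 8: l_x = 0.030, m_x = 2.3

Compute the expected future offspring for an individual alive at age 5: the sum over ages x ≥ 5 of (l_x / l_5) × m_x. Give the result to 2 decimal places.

l_5 = 0.112. Conditional survival from age 5 to x is l_x / l_5.
  x=5: (0.112/0.112) × 5.1 = 5.1000
  x=6: (0.077/0.112) × 4.2 = 2.8875
  x=7: (0.058/0.112) × 5.2 = 2.6929
  x=8: (0.030/0.112) × 2.3 = 0.6161
Sum = 5.1000 + 2.8875 + 2.6929 + 0.6161 = 11.2964

11.30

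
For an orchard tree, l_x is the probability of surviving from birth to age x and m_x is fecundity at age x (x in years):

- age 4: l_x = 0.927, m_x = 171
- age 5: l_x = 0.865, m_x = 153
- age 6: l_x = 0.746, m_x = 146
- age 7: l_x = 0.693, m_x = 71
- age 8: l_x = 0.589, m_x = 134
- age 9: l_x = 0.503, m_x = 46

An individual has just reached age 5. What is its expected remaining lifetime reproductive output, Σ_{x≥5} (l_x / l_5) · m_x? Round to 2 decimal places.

l_5 = 0.865. Conditional survival from age 5 to x is l_x / l_5.
  x=5: (0.865/0.865) × 153 = 153.0000
  x=6: (0.746/0.865) × 146 = 125.9145
  x=7: (0.693/0.865) × 71 = 56.8821
  x=8: (0.589/0.865) × 134 = 91.2439
  x=9: (0.503/0.865) × 46 = 26.7491
Sum = 153.0000 + 125.9145 + 56.8821 + 91.2439 + 26.7491 = 453.7896

453.79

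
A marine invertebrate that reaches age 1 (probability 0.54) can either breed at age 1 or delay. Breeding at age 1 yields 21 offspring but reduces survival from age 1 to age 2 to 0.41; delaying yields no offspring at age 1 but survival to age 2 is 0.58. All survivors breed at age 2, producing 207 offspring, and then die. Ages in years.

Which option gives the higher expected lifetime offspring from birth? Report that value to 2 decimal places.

64.83

breed at age 1: R₀ = 0.54 × (21 + 0.41 × 207) = 0.54 × 105.8700 = 57.1698
delay to age 2: R₀ = 0.54 × (0.58 × 207) = 0.54 × 120.0600 = 64.8324
Higher: delay to age 2 (64.8324).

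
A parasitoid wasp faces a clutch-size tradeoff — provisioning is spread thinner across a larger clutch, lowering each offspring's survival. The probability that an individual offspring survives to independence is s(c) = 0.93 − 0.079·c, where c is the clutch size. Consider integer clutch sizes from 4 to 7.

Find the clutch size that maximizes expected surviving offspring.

Expected surviving offspring = c × s(c):
  c=4: 4 × 0.614 = 2.456
  c=5: 5 × 0.535 = 2.675
  c=6: 6 × 0.456 = 2.736
  c=7: 7 × 0.377 = 2.639
Maximum at c = 6 (2.736 surviving offspring).

6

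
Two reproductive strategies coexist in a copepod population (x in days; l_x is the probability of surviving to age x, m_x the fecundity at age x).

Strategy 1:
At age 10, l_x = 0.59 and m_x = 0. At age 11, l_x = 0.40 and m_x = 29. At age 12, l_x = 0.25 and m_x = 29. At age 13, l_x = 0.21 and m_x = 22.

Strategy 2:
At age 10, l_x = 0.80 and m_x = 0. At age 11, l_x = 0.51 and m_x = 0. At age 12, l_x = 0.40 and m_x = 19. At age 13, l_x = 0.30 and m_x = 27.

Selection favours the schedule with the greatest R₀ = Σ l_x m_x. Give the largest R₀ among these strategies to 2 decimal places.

23.47

Strategy 1: R₀ = 0.59×0 + 0.40×29 + 0.25×29 + 0.21×22 = 23.4700
Strategy 2: R₀ = 0.80×0 + 0.51×0 + 0.40×19 + 0.30×27 = 15.7000
Highest R₀: strategy 1 with 23.4700.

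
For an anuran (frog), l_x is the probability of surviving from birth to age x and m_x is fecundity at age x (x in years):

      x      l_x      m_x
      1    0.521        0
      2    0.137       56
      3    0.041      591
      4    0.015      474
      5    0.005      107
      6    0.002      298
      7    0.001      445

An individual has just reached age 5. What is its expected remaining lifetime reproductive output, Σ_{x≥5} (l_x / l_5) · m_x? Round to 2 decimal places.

315.20

l_5 = 0.005. Conditional survival from age 5 to x is l_x / l_5.
  x=5: (0.005/0.005) × 107 = 107.0000
  x=6: (0.002/0.005) × 298 = 119.2000
  x=7: (0.001/0.005) × 445 = 89.0000
Sum = 107.0000 + 119.2000 + 89.0000 = 315.2000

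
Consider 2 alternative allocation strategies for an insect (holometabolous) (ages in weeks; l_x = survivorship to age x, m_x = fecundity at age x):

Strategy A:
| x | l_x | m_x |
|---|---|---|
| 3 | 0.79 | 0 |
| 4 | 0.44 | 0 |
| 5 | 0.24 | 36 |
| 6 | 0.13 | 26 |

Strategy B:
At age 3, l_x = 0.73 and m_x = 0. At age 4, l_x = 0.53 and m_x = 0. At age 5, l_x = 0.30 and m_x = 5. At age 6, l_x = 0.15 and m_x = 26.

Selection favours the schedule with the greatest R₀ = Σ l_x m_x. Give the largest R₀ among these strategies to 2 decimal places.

12.02

Strategy A: R₀ = 0.79×0 + 0.44×0 + 0.24×36 + 0.13×26 = 12.0200
Strategy B: R₀ = 0.73×0 + 0.53×0 + 0.30×5 + 0.15×26 = 5.4000
Highest R₀: strategy A with 12.0200.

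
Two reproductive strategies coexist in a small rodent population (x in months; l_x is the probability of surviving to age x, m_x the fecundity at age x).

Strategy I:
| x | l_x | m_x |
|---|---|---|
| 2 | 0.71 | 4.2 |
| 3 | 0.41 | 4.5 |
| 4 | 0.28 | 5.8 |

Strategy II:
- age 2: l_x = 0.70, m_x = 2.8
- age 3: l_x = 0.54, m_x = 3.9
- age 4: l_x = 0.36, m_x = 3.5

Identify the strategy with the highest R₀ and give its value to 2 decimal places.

6.45

Strategy I: R₀ = 0.71×4.2 + 0.41×4.5 + 0.28×5.8 = 6.4510
Strategy II: R₀ = 0.70×2.8 + 0.54×3.9 + 0.36×3.5 = 5.3260
Highest R₀: strategy I with 6.4510.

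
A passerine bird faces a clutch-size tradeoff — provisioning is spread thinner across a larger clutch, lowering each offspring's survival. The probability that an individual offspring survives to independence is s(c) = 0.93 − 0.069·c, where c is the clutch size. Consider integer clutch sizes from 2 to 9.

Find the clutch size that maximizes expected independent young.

Expected independent young = c × s(c):
  c=2: 2 × 0.792 = 1.584
  c=3: 3 × 0.723 = 2.169
  c=4: 4 × 0.654 = 2.616
  c=5: 5 × 0.585 = 2.925
  c=6: 6 × 0.516 = 3.096
  c=7: 7 × 0.447 = 3.129
  c=8: 8 × 0.378 = 3.024
  c=9: 9 × 0.309 = 2.781
Maximum at c = 7 (3.129 independent young).

7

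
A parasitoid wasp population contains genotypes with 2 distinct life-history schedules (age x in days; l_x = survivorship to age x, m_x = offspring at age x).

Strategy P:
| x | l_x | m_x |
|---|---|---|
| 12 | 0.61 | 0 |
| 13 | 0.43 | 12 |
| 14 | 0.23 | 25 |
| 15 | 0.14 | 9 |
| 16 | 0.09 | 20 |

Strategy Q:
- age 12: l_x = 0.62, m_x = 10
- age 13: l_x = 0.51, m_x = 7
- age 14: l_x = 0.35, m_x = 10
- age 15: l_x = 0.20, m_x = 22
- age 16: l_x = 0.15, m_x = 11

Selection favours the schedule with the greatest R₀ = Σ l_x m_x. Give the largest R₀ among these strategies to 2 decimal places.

19.32

Strategy P: R₀ = 0.61×0 + 0.43×12 + 0.23×25 + 0.14×9 + 0.09×20 = 13.9700
Strategy Q: R₀ = 0.62×10 + 0.51×7 + 0.35×10 + 0.20×22 + 0.15×11 = 19.3200
Highest R₀: strategy Q with 19.3200.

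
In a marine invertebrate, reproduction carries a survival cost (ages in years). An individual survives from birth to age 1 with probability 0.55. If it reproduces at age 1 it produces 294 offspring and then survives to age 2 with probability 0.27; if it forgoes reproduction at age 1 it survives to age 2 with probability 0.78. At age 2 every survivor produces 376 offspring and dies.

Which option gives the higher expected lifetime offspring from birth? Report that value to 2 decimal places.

217.54

breed at age 1: R₀ = 0.55 × (294 + 0.27 × 376) = 0.55 × 395.5200 = 217.5360
delay to age 2: R₀ = 0.55 × (0.78 × 376) = 0.55 × 293.2800 = 161.3040
Higher: breed at age 1 (217.5360).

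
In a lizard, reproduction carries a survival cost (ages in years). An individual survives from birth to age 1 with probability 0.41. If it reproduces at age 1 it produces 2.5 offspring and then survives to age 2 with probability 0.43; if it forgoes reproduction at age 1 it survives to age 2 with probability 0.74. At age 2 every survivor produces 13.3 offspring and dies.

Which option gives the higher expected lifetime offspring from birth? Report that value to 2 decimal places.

breed at age 1: R₀ = 0.41 × (2.5 + 0.43 × 13.3) = 0.41 × 8.2190 = 3.3698
delay to age 2: R₀ = 0.41 × (0.74 × 13.3) = 0.41 × 9.8420 = 4.0352
Higher: delay to age 2 (4.0352).

4.04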